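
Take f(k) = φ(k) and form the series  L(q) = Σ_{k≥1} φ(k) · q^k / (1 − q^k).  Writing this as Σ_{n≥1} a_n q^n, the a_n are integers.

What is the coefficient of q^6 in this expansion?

q^6  k|6↦φ(k): 6:2 3:2 2:1 1:1  a_6=6

a_6 = 6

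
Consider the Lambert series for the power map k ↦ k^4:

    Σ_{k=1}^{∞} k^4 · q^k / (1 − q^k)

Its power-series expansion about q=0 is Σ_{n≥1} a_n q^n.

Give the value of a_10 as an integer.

a_10 = 10642

d|10:{10,5,2,1}  Σf=10000+625+16+1=10642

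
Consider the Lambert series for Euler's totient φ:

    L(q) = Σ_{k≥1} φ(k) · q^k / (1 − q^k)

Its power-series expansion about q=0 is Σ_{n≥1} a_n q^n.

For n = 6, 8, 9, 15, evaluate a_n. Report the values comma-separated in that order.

n=6: 6·1 3·2 2·3 1·6  φ→[2+2+1+1]=6
q^8  k|8↦φ(k): 8:4 4:2 2:1 1:1  a_8=8
d|9:{9,3,1}  Σφ=6+2+1=9
d|15:{15,5,3,1}  Σφ=8+4+2+1=15

6, 8, 9, 15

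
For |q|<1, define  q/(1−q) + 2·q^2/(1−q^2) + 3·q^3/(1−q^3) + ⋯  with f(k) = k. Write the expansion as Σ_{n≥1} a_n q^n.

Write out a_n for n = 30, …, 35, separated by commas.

72, 32, 63, 48, 54, 48

[q^30] f(1)=1,f(2)=2,f(3)=3,f(5)=5,f(6)=6,f(10)=10,f(15)=15,f(30)=30 ⇒ 72
n=31: 31·1 1·31  f→[31+1]=32
d|32:{1,2,4,8,16,32}  Σf=1+2+4+8+16+32=63
n=33: 1·33 3·11 11·3 33·1  f→[1+3+11+33]=48
n=34: 34·1 17·2 2·17 1·34  f→[34+17+2+1]=54
d|35:{1,5,7,35}  Σf=1+5+7+35=48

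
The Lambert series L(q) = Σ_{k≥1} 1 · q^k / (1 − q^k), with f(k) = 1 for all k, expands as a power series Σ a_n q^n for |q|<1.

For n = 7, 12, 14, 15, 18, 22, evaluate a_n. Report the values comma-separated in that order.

2, 6, 4, 4, 6, 4

n=7: 7·1 1·7  f→[1+1]=2
d|12:{1,2,3,4,6,12}  Σf=1+1+1+1+1+1=6
d|14:{14,7,2,1}  Σf=1+1+1+1=4
q^15  k|15↦f(k): 15:1 5:1 3:1 1:1  a_15=4
q^18  k|18↦f(k): 1:1 2:1 3:1 6:1 9:1 18:1  a_18=6
q^22  k|22↦f(k): 22:1 11:1 2:1 1:1  a_22=4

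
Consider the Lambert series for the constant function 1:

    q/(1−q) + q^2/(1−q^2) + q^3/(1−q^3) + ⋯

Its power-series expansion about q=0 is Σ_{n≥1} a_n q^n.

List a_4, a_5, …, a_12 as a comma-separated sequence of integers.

n=4: 1·4 2·2 4·1  f→[1+1+1]=3
[q^5] f(5)=1,f(1)=1 ⇒ 2
[q^6] f(1)=1,f(2)=1,f(3)=1,f(6)=1 ⇒ 4
d|7:{1,7}  Σf=1+1=2
n=8: 1·8 2·4 4·2 8·1  f→[1+1+1+1]=4
[q^9] f(1)=1,f(3)=1,f(9)=1 ⇒ 3
q^10  k|10↦f(k): 10:1 5:1 2:1 1:1  a_10=4
q^11  k|11↦f(k): 1:1 11:1  a_11=2
n=12: 12·1 6·2 4·3 3·4 2·6 1·12  f→[1+1+1+1+1+1]=6

3, 2, 4, 2, 4, 3, 4, 2, 6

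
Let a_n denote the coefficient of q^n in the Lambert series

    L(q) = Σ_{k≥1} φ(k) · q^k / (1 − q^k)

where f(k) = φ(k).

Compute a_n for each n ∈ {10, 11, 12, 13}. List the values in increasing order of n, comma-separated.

q^10  k|10↦φ(k): 10:4 5:4 2:1 1:1  a_10=10
d|11:{11,1}  Σφ=10+1=11
d|12:{1,2,3,4,6,12}  Σφ=1+1+2+2+2+4=12
[q^13] φ(13)=12,φ(1)=1 ⇒ 13

10, 11, 12, 13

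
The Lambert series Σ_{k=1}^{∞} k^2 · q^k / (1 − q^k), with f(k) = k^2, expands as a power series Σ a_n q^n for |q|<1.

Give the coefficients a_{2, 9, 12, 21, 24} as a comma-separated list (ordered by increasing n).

q^2  k|2↦f(k): 2:4 1:1  a_2=5
d|9:{1,3,9}  Σf=1+9+81=91
[q^12] f(12)=144,f(6)=36,f(4)=16,f(3)=9,f(2)=4,f(1)=1 ⇒ 210
[q^21] f(1)=1,f(3)=9,f(7)=49,f(21)=441 ⇒ 500
d|24:{24,12,8,6,4,3,2,1}  Σf=576+144+64+36+16+9+4+1=850

5, 91, 210, 500, 850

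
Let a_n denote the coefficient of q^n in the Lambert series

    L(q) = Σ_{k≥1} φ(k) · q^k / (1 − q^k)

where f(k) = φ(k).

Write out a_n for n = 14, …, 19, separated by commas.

q^14  k|14↦φ(k): 1:1 2:1 7:6 14:6  a_14=14
q^15  k|15↦φ(k): 1:1 3:2 5:4 15:8  a_15=15
d|16:{1,2,4,8,16}  Σφ=1+1+2+4+8=16
q^17  k|17↦φ(k): 17:16 1:1  a_17=17
[q^18] φ(18)=6,φ(9)=6,φ(6)=2,φ(3)=2,φ(2)=1,φ(1)=1 ⇒ 18
q^19  k|19↦φ(k): 1:1 19:18  a_19=19

14, 15, 16, 17, 18, 19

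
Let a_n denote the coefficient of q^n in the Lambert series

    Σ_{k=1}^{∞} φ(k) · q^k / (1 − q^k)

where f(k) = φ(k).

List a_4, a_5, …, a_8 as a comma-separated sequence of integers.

[q^4] φ(4)=2,φ(2)=1,φ(1)=1 ⇒ 4
[q^5] φ(1)=1,φ(5)=4 ⇒ 5
d|6:{1,2,3,6}  Σφ=1+1+2+2=6
[q^7] φ(7)=6,φ(1)=1 ⇒ 7
d|8:{8,4,2,1}  Σφ=4+2+1+1=8

4, 5, 6, 7, 8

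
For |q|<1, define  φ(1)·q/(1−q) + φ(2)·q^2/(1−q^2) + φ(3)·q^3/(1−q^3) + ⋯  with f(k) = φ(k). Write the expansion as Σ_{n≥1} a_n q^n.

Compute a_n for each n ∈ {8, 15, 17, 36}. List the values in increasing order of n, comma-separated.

q^8  k|8↦φ(k): 1:1 2:1 4:2 8:4  a_8=8
q^15  k|15↦φ(k): 1:1 3:2 5:4 15:8  a_15=15
[q^17] φ(17)=16,φ(1)=1 ⇒ 17
q^36  k|36↦φ(k): 36:12 18:6 12:4 9:6 6:2 4:2 3:2 2:1 1:1  a_36=36

8, 15, 17, 36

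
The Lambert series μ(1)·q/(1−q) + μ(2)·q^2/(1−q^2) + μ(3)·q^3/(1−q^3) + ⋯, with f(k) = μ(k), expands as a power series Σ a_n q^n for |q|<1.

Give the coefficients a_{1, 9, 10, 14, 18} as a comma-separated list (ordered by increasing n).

q^1  k|1↦μ(k): 1:1  a_1=1
[q^9] μ(1)=1,μ(3)=-1,μ(9)=0 ⇒ 0
q^10  k|10↦μ(k): 1:1 2:-1 5:-1 10:1  a_10=0
n=14: 14·1 7·2 2·7 1·14  μ→[1+(-1)+(-1)+1]=0
[q^18] μ(18)=0,μ(9)=0,μ(6)=1,μ(3)=-1,μ(2)=-1,μ(1)=1 ⇒ 0

1, 0, 0, 0, 0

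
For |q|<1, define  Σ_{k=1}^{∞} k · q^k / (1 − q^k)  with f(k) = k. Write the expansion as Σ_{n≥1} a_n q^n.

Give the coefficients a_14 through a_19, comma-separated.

24, 24, 31, 18, 39, 20

q^14  k|14↦f(k): 1:1 2:2 7:7 14:14  a_14=24
d|15:{1,3,5,15}  Σf=1+3+5+15=24
q^16  k|16↦f(k): 16:16 8:8 4:4 2:2 1:1  a_16=31
d|17:{1,17}  Σf=1+17=18
d|18:{1,2,3,6,9,18}  Σf=1+2+3+6+9+18=39
d|19:{1,19}  Σf=1+19=20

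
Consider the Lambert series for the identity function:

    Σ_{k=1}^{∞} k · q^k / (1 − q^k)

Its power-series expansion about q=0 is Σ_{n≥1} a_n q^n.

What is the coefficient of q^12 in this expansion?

n=12: 12·1 6·2 4·3 3·4 2·6 1·12  f→[12+6+4+3+2+1]=28

a_12 = 28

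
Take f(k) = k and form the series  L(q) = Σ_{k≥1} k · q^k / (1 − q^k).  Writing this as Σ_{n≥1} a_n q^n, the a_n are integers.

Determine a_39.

a_39 = 56

n=39: 1·39 3·13 13·3 39·1  f→[1+3+13+39]=56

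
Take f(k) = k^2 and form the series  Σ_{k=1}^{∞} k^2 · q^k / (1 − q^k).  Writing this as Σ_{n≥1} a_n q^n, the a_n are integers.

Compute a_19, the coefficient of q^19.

[q^19] f(1)=1,f(19)=361 ⇒ 362

a_19 = 362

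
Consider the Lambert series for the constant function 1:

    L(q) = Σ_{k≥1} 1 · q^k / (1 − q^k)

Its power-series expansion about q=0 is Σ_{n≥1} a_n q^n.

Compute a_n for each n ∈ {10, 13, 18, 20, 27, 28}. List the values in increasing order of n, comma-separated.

d|10:{10,5,2,1}  Σf=1+1+1+1=4
[q^13] f(1)=1,f(13)=1 ⇒ 2
[q^18] f(1)=1,f(2)=1,f(3)=1,f(6)=1,f(9)=1,f(18)=1 ⇒ 6
n=20: 1·20 2·10 4·5 5·4 10·2 20·1  f→[1+1+1+1+1+1]=6
d|27:{1,3,9,27}  Σf=1+1+1+1=4
d|28:{28,14,7,4,2,1}  Σf=1+1+1+1+1+1=6

4, 2, 6, 6, 4, 6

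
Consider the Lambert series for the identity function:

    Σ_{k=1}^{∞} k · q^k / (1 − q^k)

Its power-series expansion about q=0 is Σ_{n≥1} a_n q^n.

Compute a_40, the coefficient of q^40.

d|40:{40,20,10,8,5,4,2,1}  Σf=40+20+10+8+5+4+2+1=90

a_40 = 90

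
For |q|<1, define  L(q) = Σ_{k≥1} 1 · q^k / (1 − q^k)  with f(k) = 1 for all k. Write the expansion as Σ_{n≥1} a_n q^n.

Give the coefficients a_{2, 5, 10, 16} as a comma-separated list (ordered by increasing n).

2, 2, 4, 5

d|2:{1,2}  Σf=1+1=2
q^5  k|5↦f(k): 5:1 1:1  a_5=2
n=10: 10·1 5·2 2·5 1·10  f→[1+1+1+1]=4
[q^16] f(1)=1,f(2)=1,f(4)=1,f(8)=1,f(16)=1 ⇒ 5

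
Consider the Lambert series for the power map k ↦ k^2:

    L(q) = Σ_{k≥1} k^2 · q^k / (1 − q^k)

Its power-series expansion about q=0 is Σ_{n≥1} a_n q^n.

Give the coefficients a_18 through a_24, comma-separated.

n=18: 18·1 9·2 6·3 3·6 2·9 1·18  f→[324+81+36+9+4+1]=455
[q^19] f(1)=1,f(19)=361 ⇒ 362
d|20:{20,10,5,4,2,1}  Σf=400+100+25+16+4+1=546
q^21  k|21↦f(k): 1:1 3:9 7:49 21:441  a_21=500
q^22  k|22↦f(k): 22:484 11:121 2:4 1:1  a_22=610
d|23:{1,23}  Σf=1+529=530
n=24: 24·1 12·2 8·3 6·4 4·6 3·8 2·12 1·24  f→[576+144+64+36+16+9+4+1]=850

455, 362, 546, 500, 610, 530, 850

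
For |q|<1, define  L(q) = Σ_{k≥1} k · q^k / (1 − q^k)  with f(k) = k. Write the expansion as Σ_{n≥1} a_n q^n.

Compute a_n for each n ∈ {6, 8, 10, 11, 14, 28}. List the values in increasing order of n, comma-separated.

12, 15, 18, 12, 24, 56

n=6: 6·1 3·2 2·3 1·6  f→[6+3+2+1]=12
q^8  k|8↦f(k): 8:8 4:4 2:2 1:1  a_8=15
[q^10] f(10)=10,f(5)=5,f(2)=2,f(1)=1 ⇒ 18
q^11  k|11↦f(k): 1:1 11:11  a_11=12
d|14:{14,7,2,1}  Σf=14+7+2+1=24
[q^28] f(1)=1,f(2)=2,f(4)=4,f(7)=7,f(14)=14,f(28)=28 ⇒ 56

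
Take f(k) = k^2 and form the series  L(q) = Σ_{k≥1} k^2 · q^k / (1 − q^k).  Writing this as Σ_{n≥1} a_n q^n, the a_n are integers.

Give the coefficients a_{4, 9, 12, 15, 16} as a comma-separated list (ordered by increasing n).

21, 91, 210, 260, 341

n=4: 1·4 2·2 4·1  f→[1+4+16]=21
d|9:{9,3,1}  Σf=81+9+1=91
n=12: 12·1 6·2 4·3 3·4 2·6 1·12  f→[144+36+16+9+4+1]=210
n=15: 1·15 3·5 5·3 15·1  f→[1+9+25+225]=260
q^16  k|16↦f(k): 1:1 2:4 4:16 8:64 16:256  a_16=341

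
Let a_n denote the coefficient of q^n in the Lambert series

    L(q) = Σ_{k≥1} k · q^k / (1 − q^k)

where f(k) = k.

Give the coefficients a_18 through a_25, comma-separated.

39, 20, 42, 32, 36, 24, 60, 31

q^18  k|18↦f(k): 18:18 9:9 6:6 3:3 2:2 1:1  a_18=39
d|19:{19,1}  Σf=19+1=20
[q^20] f(20)=20,f(10)=10,f(5)=5,f(4)=4,f(2)=2,f(1)=1 ⇒ 42
q^21  k|21↦f(k): 21:21 7:7 3:3 1:1  a_21=32
[q^22] f(22)=22,f(11)=11,f(2)=2,f(1)=1 ⇒ 36
q^23  k|23↦f(k): 23:23 1:1  a_23=24
q^24  k|24↦f(k): 1:1 2:2 3:3 4:4 6:6 8:8 12:12 24:24  a_24=60
q^25  k|25↦f(k): 25:25 5:5 1:1  a_25=31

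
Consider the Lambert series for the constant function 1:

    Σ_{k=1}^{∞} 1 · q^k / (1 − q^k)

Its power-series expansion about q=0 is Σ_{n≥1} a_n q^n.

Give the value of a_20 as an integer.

d|20:{20,10,5,4,2,1}  Σf=1+1+1+1+1+1=6

a_20 = 6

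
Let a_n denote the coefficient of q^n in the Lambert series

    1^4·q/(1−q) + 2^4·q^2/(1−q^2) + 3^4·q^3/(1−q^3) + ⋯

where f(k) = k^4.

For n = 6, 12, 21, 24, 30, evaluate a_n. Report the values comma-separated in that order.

[q^6] f(6)=1296,f(3)=81,f(2)=16,f(1)=1 ⇒ 1394
[q^12] f(1)=1,f(2)=16,f(3)=81,f(4)=256,f(6)=1296,f(12)=20736 ⇒ 22386
n=21: 21·1 7·3 3·7 1·21  f→[194481+2401+81+1]=196964
[q^24] f(24)=331776,f(12)=20736,f(8)=4096,f(6)=1296,f(4)=256,f(3)=81,f(2)=16,f(1)=1 ⇒ 358258
n=30: 1·30 2·15 3·10 5·6 6·5 10·3 15·2 30·1  f→[1+16+81+625+1296+10000+50625+810000]=872644

1394, 22386, 196964, 358258, 872644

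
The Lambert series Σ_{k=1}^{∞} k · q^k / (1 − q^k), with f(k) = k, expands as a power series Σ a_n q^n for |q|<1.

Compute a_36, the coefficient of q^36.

a_36 = 91

q^36  k|36↦f(k): 1:1 2:2 3:3 4:4 6:6 9:9 12:12 18:18 36:36  a_36=91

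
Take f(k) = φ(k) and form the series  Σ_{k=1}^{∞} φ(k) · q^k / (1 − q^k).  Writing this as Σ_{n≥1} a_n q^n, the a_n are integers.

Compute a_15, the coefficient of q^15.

q^15  k|15↦φ(k): 1:1 3:2 5:4 15:8  a_15=15

a_15 = 15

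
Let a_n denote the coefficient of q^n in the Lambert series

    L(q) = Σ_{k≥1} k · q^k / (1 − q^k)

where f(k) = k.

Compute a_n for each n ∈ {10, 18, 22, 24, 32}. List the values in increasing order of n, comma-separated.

18, 39, 36, 60, 63

n=10: 10·1 5·2 2·5 1·10  f→[10+5+2+1]=18
d|18:{18,9,6,3,2,1}  Σf=18+9+6+3+2+1=39
d|22:{1,2,11,22}  Σf=1+2+11+22=36
n=24: 1·24 2·12 3·8 4·6 6·4 8·3 12·2 24·1  f→[1+2+3+4+6+8+12+24]=60
[q^32] f(1)=1,f(2)=2,f(4)=4,f(8)=8,f(16)=16,f(32)=32 ⇒ 63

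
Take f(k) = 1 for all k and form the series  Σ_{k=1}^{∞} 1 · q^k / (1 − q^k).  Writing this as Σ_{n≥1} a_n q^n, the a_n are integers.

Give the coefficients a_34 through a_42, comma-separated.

4, 4, 9, 2, 4, 4, 8, 2, 8

q^34  k|34↦f(k): 1:1 2:1 17:1 34:1  a_34=4
d|35:{1,5,7,35}  Σf=1+1+1+1=4
q^36  k|36↦f(k): 1:1 2:1 3:1 4:1 6:1 9:1 12:1 18:1 36:1  a_36=9
[q^37] f(1)=1,f(37)=1 ⇒ 2
n=38: 38·1 19·2 2·19 1·38  f→[1+1+1+1]=4
n=39: 39·1 13·3 3·13 1·39  f→[1+1+1+1]=4
q^40  k|40↦f(k): 1:1 2:1 4:1 5:1 8:1 10:1 20:1 40:1  a_40=8
n=41: 41·1 1·41  f→[1+1]=2
[q^42] f(42)=1,f(21)=1,f(14)=1,f(7)=1,f(6)=1,f(3)=1,f(2)=1,f(1)=1 ⇒ 8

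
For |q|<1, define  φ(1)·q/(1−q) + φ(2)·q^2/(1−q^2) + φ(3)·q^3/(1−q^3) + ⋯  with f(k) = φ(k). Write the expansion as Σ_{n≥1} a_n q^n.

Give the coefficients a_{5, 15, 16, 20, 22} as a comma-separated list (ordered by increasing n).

q^5  k|5↦φ(k): 5:4 1:1  a_5=5
q^15  k|15↦φ(k): 1:1 3:2 5:4 15:8  a_15=15
[q^16] φ(1)=1,φ(2)=1,φ(4)=2,φ(8)=4,φ(16)=8 ⇒ 16
n=20: 1·20 2·10 4·5 5·4 10·2 20·1  φ→[1+1+2+4+4+8]=20
d|22:{1,2,11,22}  Σφ=1+1+10+10=22

5, 15, 16, 20, 22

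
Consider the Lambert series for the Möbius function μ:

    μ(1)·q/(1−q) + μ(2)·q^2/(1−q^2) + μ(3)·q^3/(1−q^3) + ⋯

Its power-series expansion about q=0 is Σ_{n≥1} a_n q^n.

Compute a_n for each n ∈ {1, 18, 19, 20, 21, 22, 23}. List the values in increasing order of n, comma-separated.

1, 0, 0, 0, 0, 0, 0

n=1: 1·1  μ→[1]=1
n=18: 18·1 9·2 6·3 3·6 2·9 1·18  μ→[0+0+1+(-1)+(-1)+1]=0
[q^19] μ(19)=-1,μ(1)=1 ⇒ 0
n=20: 20·1 10·2 5·4 4·5 2·10 1·20  μ→[0+1+(-1)+0+(-1)+1]=0
[q^21] μ(1)=1,μ(3)=-1,μ(7)=-1,μ(21)=1 ⇒ 0
q^22  k|22↦μ(k): 22:1 11:-1 2:-1 1:1  a_22=0
d|23:{23,1}  Σμ=(-1)+1=0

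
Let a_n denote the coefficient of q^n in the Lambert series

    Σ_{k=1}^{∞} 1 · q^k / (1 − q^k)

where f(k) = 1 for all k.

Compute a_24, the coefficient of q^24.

n=24: 1·24 2·12 3·8 4·6 6·4 8·3 12·2 24·1  f→[1+1+1+1+1+1+1+1]=8

a_24 = 8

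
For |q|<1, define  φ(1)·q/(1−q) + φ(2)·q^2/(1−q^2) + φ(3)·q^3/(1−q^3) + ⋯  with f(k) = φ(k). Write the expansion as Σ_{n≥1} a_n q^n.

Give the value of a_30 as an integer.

[q^30] φ(30)=8,φ(15)=8,φ(10)=4,φ(6)=2,φ(5)=4,φ(3)=2,φ(2)=1,φ(1)=1 ⇒ 30

a_30 = 30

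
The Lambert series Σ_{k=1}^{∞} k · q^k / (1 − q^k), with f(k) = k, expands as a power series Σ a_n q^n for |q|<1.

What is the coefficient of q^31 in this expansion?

a_31 = 32

n=31: 31·1 1·31  f→[31+1]=32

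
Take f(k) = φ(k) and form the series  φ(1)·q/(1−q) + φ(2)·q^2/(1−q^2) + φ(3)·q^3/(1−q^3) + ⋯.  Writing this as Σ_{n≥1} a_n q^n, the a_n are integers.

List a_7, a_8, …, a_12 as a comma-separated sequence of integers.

d|7:{1,7}  Σφ=1+6=7
d|8:{1,2,4,8}  Σφ=1+1+2+4=8
d|9:{9,3,1}  Σφ=6+2+1=9
d|10:{10,5,2,1}  Σφ=4+4+1+1=10
n=11: 1·11 11·1  φ→[1+10]=11
q^12  k|12↦φ(k): 12:4 6:2 4:2 3:2 2:1 1:1  a_12=12

7, 8, 9, 10, 11, 12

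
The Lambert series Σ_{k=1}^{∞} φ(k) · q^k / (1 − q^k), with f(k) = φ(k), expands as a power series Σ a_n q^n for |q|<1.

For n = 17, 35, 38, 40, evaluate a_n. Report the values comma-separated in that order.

d|17:{17,1}  Σφ=16+1=17
n=35: 1·35 5·7 7·5 35·1  φ→[1+4+6+24]=35
q^38  k|38↦φ(k): 38:18 19:18 2:1 1:1  a_38=38
n=40: 40·1 20·2 10·4 8·5 5·8 4·10 2·20 1·40  φ→[16+8+4+4+4+2+1+1]=40

17, 35, 38, 40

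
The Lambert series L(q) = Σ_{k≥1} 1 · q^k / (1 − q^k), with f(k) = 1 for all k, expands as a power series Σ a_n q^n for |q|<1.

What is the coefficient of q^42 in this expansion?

a_42 = 8

n=42: 1·42 2·21 3·14 6·7 7·6 14·3 21·2 42·1  f→[1+1+1+1+1+1+1+1]=8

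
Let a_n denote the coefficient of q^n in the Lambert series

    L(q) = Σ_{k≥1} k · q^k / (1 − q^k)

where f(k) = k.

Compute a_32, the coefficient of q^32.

a_32 = 63

d|32:{1,2,4,8,16,32}  Σf=1+2+4+8+16+32=63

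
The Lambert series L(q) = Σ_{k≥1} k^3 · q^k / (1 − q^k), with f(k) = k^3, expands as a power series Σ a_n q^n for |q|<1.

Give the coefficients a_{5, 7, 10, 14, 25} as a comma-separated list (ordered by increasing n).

q^5  k|5↦f(k): 1:1 5:125  a_5=126
q^7  k|7↦f(k): 1:1 7:343  a_7=344
q^10  k|10↦f(k): 1:1 2:8 5:125 10:1000  a_10=1134
n=14: 1·14 2·7 7·2 14·1  f→[1+8+343+2744]=3096
d|25:{1,5,25}  Σf=1+125+15625=15751

126, 344, 1134, 3096, 15751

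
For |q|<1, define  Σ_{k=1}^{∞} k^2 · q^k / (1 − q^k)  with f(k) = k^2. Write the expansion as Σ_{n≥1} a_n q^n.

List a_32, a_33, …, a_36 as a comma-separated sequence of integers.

q^32  k|32↦f(k): 1:1 2:4 4:16 8:64 16:256 32:1024  a_32=1365
q^33  k|33↦f(k): 1:1 3:9 11:121 33:1089  a_33=1220
n=34: 34·1 17·2 2·17 1·34  f→[1156+289+4+1]=1450
n=35: 35·1 7·5 5·7 1·35  f→[1225+49+25+1]=1300
q^36  k|36↦f(k): 36:1296 18:324 12:144 9:81 6:36 4:16 3:9 2:4 1:1  a_36=1911

1365, 1220, 1450, 1300, 1911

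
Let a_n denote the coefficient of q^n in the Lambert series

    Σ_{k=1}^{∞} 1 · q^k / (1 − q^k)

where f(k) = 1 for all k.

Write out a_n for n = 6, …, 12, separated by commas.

4, 2, 4, 3, 4, 2, 6

[q^6] f(6)=1,f(3)=1,f(2)=1,f(1)=1 ⇒ 4
q^7  k|7↦f(k): 1:1 7:1  a_7=2
[q^8] f(1)=1,f(2)=1,f(4)=1,f(8)=1 ⇒ 4
q^9  k|9↦f(k): 9:1 3:1 1:1  a_9=3
[q^10] f(10)=1,f(5)=1,f(2)=1,f(1)=1 ⇒ 4
[q^11] f(11)=1,f(1)=1 ⇒ 2
n=12: 12·1 6·2 4·3 3·4 2·6 1·12  f→[1+1+1+1+1+1]=6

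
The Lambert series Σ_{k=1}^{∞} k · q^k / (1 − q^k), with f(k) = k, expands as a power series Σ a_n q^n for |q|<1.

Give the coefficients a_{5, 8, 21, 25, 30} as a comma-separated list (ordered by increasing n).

6, 15, 32, 31, 72

q^5  k|5↦f(k): 1:1 5:5  a_5=6
n=8: 8·1 4·2 2·4 1·8  f→[8+4+2+1]=15
[q^21] f(21)=21,f(7)=7,f(3)=3,f(1)=1 ⇒ 32
n=25: 1·25 5·5 25·1  f→[1+5+25]=31
d|30:{30,15,10,6,5,3,2,1}  Σf=30+15+10+6+5+3+2+1=72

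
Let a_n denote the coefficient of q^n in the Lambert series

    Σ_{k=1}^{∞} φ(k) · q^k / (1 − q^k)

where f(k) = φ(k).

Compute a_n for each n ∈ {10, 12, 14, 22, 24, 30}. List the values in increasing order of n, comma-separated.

[q^10] φ(1)=1,φ(2)=1,φ(5)=4,φ(10)=4 ⇒ 10
n=12: 1·12 2·6 3·4 4·3 6·2 12·1  φ→[1+1+2+2+2+4]=12
d|14:{1,2,7,14}  Σφ=1+1+6+6=14
[q^22] φ(1)=1,φ(2)=1,φ(11)=10,φ(22)=10 ⇒ 22
d|24:{1,2,3,4,6,8,12,24}  Σφ=1+1+2+2+2+4+4+8=24
[q^30] φ(1)=1,φ(2)=1,φ(3)=2,φ(5)=4,φ(6)=2,φ(10)=4,φ(15)=8,φ(30)=8 ⇒ 30

10, 12, 14, 22, 24, 30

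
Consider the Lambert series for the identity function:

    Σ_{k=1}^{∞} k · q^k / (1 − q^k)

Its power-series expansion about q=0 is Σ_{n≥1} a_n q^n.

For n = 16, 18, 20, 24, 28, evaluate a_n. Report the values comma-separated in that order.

31, 39, 42, 60, 56

d|16:{1,2,4,8,16}  Σf=1+2+4+8+16=31
q^18  k|18↦f(k): 18:18 9:9 6:6 3:3 2:2 1:1  a_18=39
[q^20] f(20)=20,f(10)=10,f(5)=5,f(4)=4,f(2)=2,f(1)=1 ⇒ 42
q^24  k|24↦f(k): 1:1 2:2 3:3 4:4 6:6 8:8 12:12 24:24  a_24=60
d|28:{1,2,4,7,14,28}  Σf=1+2+4+7+14+28=56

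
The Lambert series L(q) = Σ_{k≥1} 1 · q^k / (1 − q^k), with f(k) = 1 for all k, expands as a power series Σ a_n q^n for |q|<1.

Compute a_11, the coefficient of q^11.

a_11 = 2

n=11: 11·1 1·11  f→[1+1]=2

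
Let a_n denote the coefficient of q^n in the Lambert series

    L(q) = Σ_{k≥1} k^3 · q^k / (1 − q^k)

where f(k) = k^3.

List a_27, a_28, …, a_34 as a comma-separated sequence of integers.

n=27: 27·1 9·3 3·9 1·27  f→[19683+729+27+1]=20440
[q^28] f(1)=1,f(2)=8,f(4)=64,f(7)=343,f(14)=2744,f(28)=21952 ⇒ 25112
[q^29] f(1)=1,f(29)=24389 ⇒ 24390
[q^30] f(30)=27000,f(15)=3375,f(10)=1000,f(6)=216,f(5)=125,f(3)=27,f(2)=8,f(1)=1 ⇒ 31752
[q^31] f(31)=29791,f(1)=1 ⇒ 29792
d|32:{1,2,4,8,16,32}  Σf=1+8+64+512+4096+32768=37449
n=33: 33·1 11·3 3·11 1·33  f→[35937+1331+27+1]=37296
n=34: 34·1 17·2 2·17 1·34  f→[39304+4913+8+1]=44226

20440, 25112, 24390, 31752, 29792, 37449, 37296, 44226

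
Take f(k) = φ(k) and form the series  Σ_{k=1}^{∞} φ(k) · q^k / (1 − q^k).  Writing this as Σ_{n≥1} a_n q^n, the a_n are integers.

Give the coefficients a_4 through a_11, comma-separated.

n=4: 1·4 2·2 4·1  φ→[1+1+2]=4
d|5:{5,1}  Σφ=4+1=5
n=6: 6·1 3·2 2·3 1·6  φ→[2+2+1+1]=6
d|7:{7,1}  Σφ=6+1=7
n=8: 1·8 2·4 4·2 8·1  φ→[1+1+2+4]=8
q^9  k|9↦φ(k): 9:6 3:2 1:1  a_9=9
q^10  k|10↦φ(k): 10:4 5:4 2:1 1:1  a_10=10
[q^11] φ(1)=1,φ(11)=10 ⇒ 11

4, 5, 6, 7, 8, 9, 10, 11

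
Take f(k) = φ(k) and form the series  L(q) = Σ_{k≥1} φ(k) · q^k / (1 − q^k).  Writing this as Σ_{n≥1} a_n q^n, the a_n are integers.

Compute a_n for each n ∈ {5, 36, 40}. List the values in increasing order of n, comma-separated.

[q^5] φ(1)=1,φ(5)=4 ⇒ 5
n=36: 1·36 2·18 3·12 4·9 6·6 9·4 12·3 18·2 36·1  φ→[1+1+2+2+2+6+4+6+12]=36
[q^40] φ(1)=1,φ(2)=1,φ(4)=2,φ(5)=4,φ(8)=4,φ(10)=4,φ(20)=8,φ(40)=16 ⇒ 40

5, 36, 40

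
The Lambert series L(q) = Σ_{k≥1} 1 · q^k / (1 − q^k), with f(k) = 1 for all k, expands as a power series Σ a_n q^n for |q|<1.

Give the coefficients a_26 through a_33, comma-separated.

q^26  k|26↦f(k): 26:1 13:1 2:1 1:1  a_26=4
q^27  k|27↦f(k): 1:1 3:1 9:1 27:1  a_27=4
q^28  k|28↦f(k): 28:1 14:1 7:1 4:1 2:1 1:1  a_28=6
q^29  k|29↦f(k): 29:1 1:1  a_29=2
d|30:{30,15,10,6,5,3,2,1}  Σf=1+1+1+1+1+1+1+1=8
d|31:{1,31}  Σf=1+1=2
n=32: 32·1 16·2 8·4 4·8 2·16 1·32  f→[1+1+1+1+1+1]=6
n=33: 1·33 3·11 11·3 33·1  f→[1+1+1+1]=4

4, 4, 6, 2, 8, 2, 6, 4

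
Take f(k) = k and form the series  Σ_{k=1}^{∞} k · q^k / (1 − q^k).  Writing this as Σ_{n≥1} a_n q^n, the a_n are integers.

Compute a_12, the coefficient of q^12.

a_12 = 28

[q^12] f(1)=1,f(2)=2,f(3)=3,f(4)=4,f(6)=6,f(12)=12 ⇒ 28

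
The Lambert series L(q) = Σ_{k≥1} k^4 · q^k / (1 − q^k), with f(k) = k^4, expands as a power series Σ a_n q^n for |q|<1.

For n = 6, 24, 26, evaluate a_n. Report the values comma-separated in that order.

1394, 358258, 485554

d|6:{1,2,3,6}  Σf=1+16+81+1296=1394
n=24: 1·24 2·12 3·8 4·6 6·4 8·3 12·2 24·1  f→[1+16+81+256+1296+4096+20736+331776]=358258
q^26  k|26↦f(k): 1:1 2:16 13:28561 26:456976  a_26=485554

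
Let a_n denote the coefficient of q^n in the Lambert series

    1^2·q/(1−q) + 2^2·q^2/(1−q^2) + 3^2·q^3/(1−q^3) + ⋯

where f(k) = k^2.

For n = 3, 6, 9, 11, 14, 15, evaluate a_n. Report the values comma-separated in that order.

10, 50, 91, 122, 250, 260

q^3  k|3↦f(k): 3:9 1:1  a_3=10
q^6  k|6↦f(k): 6:36 3:9 2:4 1:1  a_6=50
q^9  k|9↦f(k): 9:81 3:9 1:1  a_9=91
n=11: 11·1 1·11  f→[121+1]=122
q^14  k|14↦f(k): 1:1 2:4 7:49 14:196  a_14=250
q^15  k|15↦f(k): 1:1 3:9 5:25 15:225  a_15=260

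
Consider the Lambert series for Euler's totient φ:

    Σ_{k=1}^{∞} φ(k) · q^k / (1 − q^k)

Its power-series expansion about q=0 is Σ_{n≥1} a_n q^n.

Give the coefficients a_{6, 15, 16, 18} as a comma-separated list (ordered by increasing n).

[q^6] φ(6)=2,φ(3)=2,φ(2)=1,φ(1)=1 ⇒ 6
d|15:{1,3,5,15}  Σφ=1+2+4+8=15
d|16:{16,8,4,2,1}  Σφ=8+4+2+1+1=16
d|18:{18,9,6,3,2,1}  Σφ=6+6+2+2+1+1=18

6, 15, 16, 18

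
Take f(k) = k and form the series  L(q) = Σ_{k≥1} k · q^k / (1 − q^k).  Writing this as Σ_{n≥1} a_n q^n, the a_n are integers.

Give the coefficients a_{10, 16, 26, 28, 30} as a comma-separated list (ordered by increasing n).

18, 31, 42, 56, 72

n=10: 1·10 2·5 5·2 10·1  f→[1+2+5+10]=18
q^16  k|16↦f(k): 1:1 2:2 4:4 8:8 16:16  a_16=31
d|26:{1,2,13,26}  Σf=1+2+13+26=42
n=28: 28·1 14·2 7·4 4·7 2·14 1·28  f→[28+14+7+4+2+1]=56
n=30: 1·30 2·15 3·10 5·6 6·5 10·3 15·2 30·1  f→[1+2+3+5+6+10+15+30]=72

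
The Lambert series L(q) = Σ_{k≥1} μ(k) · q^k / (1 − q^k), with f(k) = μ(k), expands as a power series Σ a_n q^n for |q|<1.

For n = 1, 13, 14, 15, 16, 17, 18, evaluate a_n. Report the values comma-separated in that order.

1, 0, 0, 0, 0, 0, 0

d|1:{1}  Σμ=1=1
q^13  k|13↦μ(k): 1:1 13:-1  a_13=0
q^14  k|14↦μ(k): 1:1 2:-1 7:-1 14:1  a_14=0
[q^15] μ(15)=1,μ(5)=-1,μ(3)=-1,μ(1)=1 ⇒ 0
[q^16] μ(1)=1,μ(2)=-1,μ(4)=0,μ(8)=0,μ(16)=0 ⇒ 0
d|17:{1,17}  Σμ=1+(-1)=0
[q^18] μ(18)=0,μ(9)=0,μ(6)=1,μ(3)=-1,μ(2)=-1,μ(1)=1 ⇒ 0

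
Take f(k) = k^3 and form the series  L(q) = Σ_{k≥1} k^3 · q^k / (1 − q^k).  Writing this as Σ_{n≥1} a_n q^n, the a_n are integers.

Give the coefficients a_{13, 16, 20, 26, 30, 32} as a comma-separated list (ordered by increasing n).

q^13  k|13↦f(k): 1:1 13:2197  a_13=2198
[q^16] f(16)=4096,f(8)=512,f(4)=64,f(2)=8,f(1)=1 ⇒ 4681
d|20:{20,10,5,4,2,1}  Σf=8000+1000+125+64+8+1=9198
[q^26] f(26)=17576,f(13)=2197,f(2)=8,f(1)=1 ⇒ 19782
q^30  k|30↦f(k): 1:1 2:8 3:27 5:125 6:216 10:1000 15:3375 30:27000  a_30=31752
[q^32] f(32)=32768,f(16)=4096,f(8)=512,f(4)=64,f(2)=8,f(1)=1 ⇒ 37449

2198, 4681, 9198, 19782, 31752, 37449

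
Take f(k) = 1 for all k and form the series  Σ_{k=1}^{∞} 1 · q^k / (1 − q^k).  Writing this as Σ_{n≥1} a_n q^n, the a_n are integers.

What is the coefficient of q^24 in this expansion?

q^24  k|24↦f(k): 1:1 2:1 3:1 4:1 6:1 8:1 12:1 24:1  a_24=8

a_24 = 8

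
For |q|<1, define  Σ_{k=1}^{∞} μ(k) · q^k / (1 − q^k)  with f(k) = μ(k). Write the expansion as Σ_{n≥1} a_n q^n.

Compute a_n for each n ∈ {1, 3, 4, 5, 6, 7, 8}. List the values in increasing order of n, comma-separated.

1, 0, 0, 0, 0, 0, 0

n=1: 1·1  μ→[1]=1
n=3: 1·3 3·1  μ→[1+(-1)]=0
[q^4] μ(1)=1,μ(2)=-1,μ(4)=0 ⇒ 0
n=5: 1·5 5·1  μ→[1+(-1)]=0
n=6: 6·1 3·2 2·3 1·6  μ→[1+(-1)+(-1)+1]=0
n=7: 7·1 1·7  μ→[(-1)+1]=0
n=8: 8·1 4·2 2·4 1·8  μ→[0+0+(-1)+1]=0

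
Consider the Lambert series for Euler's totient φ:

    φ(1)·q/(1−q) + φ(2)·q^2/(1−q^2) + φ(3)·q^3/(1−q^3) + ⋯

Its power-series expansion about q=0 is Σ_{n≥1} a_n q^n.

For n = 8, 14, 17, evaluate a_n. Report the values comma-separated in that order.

d|8:{1,2,4,8}  Σφ=1+1+2+4=8
q^14  k|14↦φ(k): 14:6 7:6 2:1 1:1  a_14=14
q^17  k|17↦φ(k): 1:1 17:16  a_17=17

8, 14, 17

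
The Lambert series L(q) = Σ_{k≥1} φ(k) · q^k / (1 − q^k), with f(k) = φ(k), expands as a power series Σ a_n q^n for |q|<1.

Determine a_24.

q^24  k|24↦φ(k): 24:8 12:4 8:4 6:2 4:2 3:2 2:1 1:1  a_24=24

a_24 = 24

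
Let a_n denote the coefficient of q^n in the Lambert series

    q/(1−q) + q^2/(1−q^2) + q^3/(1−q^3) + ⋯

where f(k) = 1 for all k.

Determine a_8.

[q^8] f(1)=1,f(2)=1,f(4)=1,f(8)=1 ⇒ 4

a_8 = 4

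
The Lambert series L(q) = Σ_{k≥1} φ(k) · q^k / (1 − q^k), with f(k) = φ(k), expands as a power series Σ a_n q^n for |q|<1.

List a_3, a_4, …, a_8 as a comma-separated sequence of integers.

d|3:{3,1}  Σφ=2+1=3
q^4  k|4↦φ(k): 4:2 2:1 1:1  a_4=4
n=5: 1·5 5·1  φ→[1+4]=5
[q^6] φ(1)=1,φ(2)=1,φ(3)=2,φ(6)=2 ⇒ 6
n=7: 1·7 7·1  φ→[1+6]=7
d|8:{8,4,2,1}  Σφ=4+2+1+1=8

3, 4, 5, 6, 7, 8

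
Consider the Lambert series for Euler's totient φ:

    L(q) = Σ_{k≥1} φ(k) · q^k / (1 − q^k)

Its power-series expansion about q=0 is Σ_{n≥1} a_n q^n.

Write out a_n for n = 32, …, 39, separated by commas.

n=32: 1·32 2·16 4·8 8·4 16·2 32·1  φ→[1+1+2+4+8+16]=32
n=33: 1·33 3·11 11·3 33·1  φ→[1+2+10+20]=33
[q^34] φ(34)=16,φ(17)=16,φ(2)=1,φ(1)=1 ⇒ 34
d|35:{35,7,5,1}  Σφ=24+6+4+1=35
q^36  k|36↦φ(k): 1:1 2:1 3:2 4:2 6:2 9:6 12:4 18:6 36:12  a_36=36
d|37:{1,37}  Σφ=1+36=37
n=38: 1·38 2·19 19·2 38·1  φ→[1+1+18+18]=38
n=39: 1·39 3·13 13·3 39·1  φ→[1+2+12+24]=39

32, 33, 34, 35, 36, 37, 38, 39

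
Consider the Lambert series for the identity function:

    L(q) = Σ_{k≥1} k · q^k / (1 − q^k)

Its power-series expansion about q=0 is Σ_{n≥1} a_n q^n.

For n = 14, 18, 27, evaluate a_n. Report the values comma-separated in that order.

[q^14] f(1)=1,f(2)=2,f(7)=7,f(14)=14 ⇒ 24
d|18:{1,2,3,6,9,18}  Σf=1+2+3+6+9+18=39
n=27: 27·1 9·3 3·9 1·27  f→[27+9+3+1]=40

24, 39, 40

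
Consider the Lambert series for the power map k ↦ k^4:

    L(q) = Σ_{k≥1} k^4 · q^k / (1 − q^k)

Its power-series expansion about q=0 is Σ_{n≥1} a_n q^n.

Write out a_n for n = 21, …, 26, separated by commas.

q^21  k|21↦f(k): 1:1 3:81 7:2401 21:194481  a_21=196964
q^22  k|22↦f(k): 22:234256 11:14641 2:16 1:1  a_22=248914
q^23  k|23↦f(k): 1:1 23:279841  a_23=279842
n=24: 1·24 2·12 3·8 4·6 6·4 8·3 12·2 24·1  f→[1+16+81+256+1296+4096+20736+331776]=358258
q^25  k|25↦f(k): 25:390625 5:625 1:1  a_25=391251
q^26  k|26↦f(k): 1:1 2:16 13:28561 26:456976  a_26=485554

196964, 248914, 279842, 358258, 391251, 485554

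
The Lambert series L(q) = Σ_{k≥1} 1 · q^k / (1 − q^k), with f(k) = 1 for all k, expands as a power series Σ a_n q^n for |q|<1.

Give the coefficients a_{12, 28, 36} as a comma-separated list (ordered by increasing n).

6, 6, 9

n=12: 1·12 2·6 3·4 4·3 6·2 12·1  f→[1+1+1+1+1+1]=6
d|28:{1,2,4,7,14,28}  Σf=1+1+1+1+1+1=6
d|36:{36,18,12,9,6,4,3,2,1}  Σf=1+1+1+1+1+1+1+1+1=9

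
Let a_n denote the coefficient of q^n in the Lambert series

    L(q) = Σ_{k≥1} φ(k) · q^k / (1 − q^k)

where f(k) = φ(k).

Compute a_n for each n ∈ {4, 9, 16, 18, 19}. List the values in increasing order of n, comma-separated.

[q^4] φ(4)=2,φ(2)=1,φ(1)=1 ⇒ 4
n=9: 1·9 3·3 9·1  φ→[1+2+6]=9
q^16  k|16↦φ(k): 1:1 2:1 4:2 8:4 16:8  a_16=16
n=18: 1·18 2·9 3·6 6·3 9·2 18·1  φ→[1+1+2+2+6+6]=18
n=19: 1·19 19·1  φ→[1+18]=19

4, 9, 16, 18, 19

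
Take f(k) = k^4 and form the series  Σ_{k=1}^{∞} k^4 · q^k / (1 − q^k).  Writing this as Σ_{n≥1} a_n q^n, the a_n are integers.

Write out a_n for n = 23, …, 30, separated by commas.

279842, 358258, 391251, 485554, 538084, 655746, 707282, 872644

n=23: 1·23 23·1  f→[1+279841]=279842
n=24: 24·1 12·2 8·3 6·4 4·6 3·8 2·12 1·24  f→[331776+20736+4096+1296+256+81+16+1]=358258
q^25  k|25↦f(k): 25:390625 5:625 1:1  a_25=391251
d|26:{26,13,2,1}  Σf=456976+28561+16+1=485554
[q^27] f(27)=531441,f(9)=6561,f(3)=81,f(1)=1 ⇒ 538084
[q^28] f(28)=614656,f(14)=38416,f(7)=2401,f(4)=256,f(2)=16,f(1)=1 ⇒ 655746
d|29:{1,29}  Σf=1+707281=707282
n=30: 1·30 2·15 3·10 5·6 6·5 10·3 15·2 30·1  f→[1+16+81+625+1296+10000+50625+810000]=872644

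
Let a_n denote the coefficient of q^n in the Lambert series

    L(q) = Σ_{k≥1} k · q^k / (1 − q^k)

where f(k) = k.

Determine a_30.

a_30 = 72

[q^30] f(30)=30,f(15)=15,f(10)=10,f(6)=6,f(5)=5,f(3)=3,f(2)=2,f(1)=1 ⇒ 72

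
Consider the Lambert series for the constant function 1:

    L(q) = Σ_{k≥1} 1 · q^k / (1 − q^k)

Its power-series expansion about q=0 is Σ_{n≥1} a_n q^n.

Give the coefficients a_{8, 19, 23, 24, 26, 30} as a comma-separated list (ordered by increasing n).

4, 2, 2, 8, 4, 8

[q^8] f(8)=1,f(4)=1,f(2)=1,f(1)=1 ⇒ 4
q^19  k|19↦f(k): 19:1 1:1  a_19=2
n=23: 1·23 23·1  f→[1+1]=2
[q^24] f(24)=1,f(12)=1,f(8)=1,f(6)=1,f(4)=1,f(3)=1,f(2)=1,f(1)=1 ⇒ 8
d|26:{1,2,13,26}  Σf=1+1+1+1=4
d|30:{1,2,3,5,6,10,15,30}  Σf=1+1+1+1+1+1+1+1=8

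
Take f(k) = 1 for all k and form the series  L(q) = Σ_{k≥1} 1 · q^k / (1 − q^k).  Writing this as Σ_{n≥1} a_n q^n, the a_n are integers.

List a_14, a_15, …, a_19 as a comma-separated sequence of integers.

4, 4, 5, 2, 6, 2

q^14  k|14↦f(k): 1:1 2:1 7:1 14:1  a_14=4
[q^15] f(1)=1,f(3)=1,f(5)=1,f(15)=1 ⇒ 4
q^16  k|16↦f(k): 1:1 2:1 4:1 8:1 16:1  a_16=5
d|17:{1,17}  Σf=1+1=2
d|18:{18,9,6,3,2,1}  Σf=1+1+1+1+1+1=6
d|19:{19,1}  Σf=1+1=2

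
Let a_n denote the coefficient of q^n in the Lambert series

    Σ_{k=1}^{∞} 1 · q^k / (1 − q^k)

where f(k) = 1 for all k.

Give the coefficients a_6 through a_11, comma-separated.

4, 2, 4, 3, 4, 2

n=6: 6·1 3·2 2·3 1·6  f→[1+1+1+1]=4
[q^7] f(1)=1,f(7)=1 ⇒ 2
n=8: 1·8 2·4 4·2 8·1  f→[1+1+1+1]=4
d|9:{1,3,9}  Σf=1+1+1=3
d|10:{1,2,5,10}  Σf=1+1+1+1=4
d|11:{11,1}  Σf=1+1=2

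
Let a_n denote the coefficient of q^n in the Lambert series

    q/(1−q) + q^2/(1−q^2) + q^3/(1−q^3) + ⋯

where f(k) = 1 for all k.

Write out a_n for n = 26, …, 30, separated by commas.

[q^26] f(26)=1,f(13)=1,f(2)=1,f(1)=1 ⇒ 4
[q^27] f(1)=1,f(3)=1,f(9)=1,f(27)=1 ⇒ 4
[q^28] f(28)=1,f(14)=1,f(7)=1,f(4)=1,f(2)=1,f(1)=1 ⇒ 6
q^29  k|29↦f(k): 1:1 29:1  a_29=2
n=30: 30·1 15·2 10·3 6·5 5·6 3·10 2·15 1·30  f→[1+1+1+1+1+1+1+1]=8

4, 4, 6, 2, 8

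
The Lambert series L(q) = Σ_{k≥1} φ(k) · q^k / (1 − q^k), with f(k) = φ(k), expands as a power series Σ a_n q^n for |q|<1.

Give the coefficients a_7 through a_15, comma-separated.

[q^7] φ(1)=1,φ(7)=6 ⇒ 7
d|8:{1,2,4,8}  Σφ=1+1+2+4=8
d|9:{9,3,1}  Σφ=6+2+1=9
n=10: 1·10 2·5 5·2 10·1  φ→[1+1+4+4]=10
[q^11] φ(1)=1,φ(11)=10 ⇒ 11
d|12:{1,2,3,4,6,12}  Σφ=1+1+2+2+2+4=12
d|13:{13,1}  Σφ=12+1=13
n=14: 1·14 2·7 7·2 14·1  φ→[1+1+6+6]=14
q^15  k|15↦φ(k): 15:8 5:4 3:2 1:1  a_15=15

7, 8, 9, 10, 11, 12, 13, 14, 15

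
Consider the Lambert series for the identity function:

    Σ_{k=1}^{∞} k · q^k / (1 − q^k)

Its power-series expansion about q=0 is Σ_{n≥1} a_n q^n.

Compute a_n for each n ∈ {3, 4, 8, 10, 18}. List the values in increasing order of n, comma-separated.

4, 7, 15, 18, 39

q^3  k|3↦f(k): 3:3 1:1  a_3=4
n=4: 4·1 2·2 1·4  f→[4+2+1]=7
d|8:{8,4,2,1}  Σf=8+4+2+1=15
n=10: 10·1 5·2 2·5 1·10  f→[10+5+2+1]=18
[q^18] f(18)=18,f(9)=9,f(6)=6,f(3)=3,f(2)=2,f(1)=1 ⇒ 39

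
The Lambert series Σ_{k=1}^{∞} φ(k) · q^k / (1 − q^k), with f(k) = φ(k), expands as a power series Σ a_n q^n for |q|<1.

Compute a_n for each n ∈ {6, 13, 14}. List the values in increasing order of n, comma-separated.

[q^6] φ(6)=2,φ(3)=2,φ(2)=1,φ(1)=1 ⇒ 6
d|13:{13,1}  Σφ=12+1=13
n=14: 1·14 2·7 7·2 14·1  φ→[1+1+6+6]=14

6, 13, 14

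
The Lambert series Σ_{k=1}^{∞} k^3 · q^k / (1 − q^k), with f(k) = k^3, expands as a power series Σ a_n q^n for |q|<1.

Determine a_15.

n=15: 1·15 3·5 5·3 15·1  f→[1+27+125+3375]=3528

a_15 = 3528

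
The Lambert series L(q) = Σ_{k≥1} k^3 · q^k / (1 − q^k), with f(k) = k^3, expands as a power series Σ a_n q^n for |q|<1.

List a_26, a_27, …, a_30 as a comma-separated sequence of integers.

19782, 20440, 25112, 24390, 31752

[q^26] f(1)=1,f(2)=8,f(13)=2197,f(26)=17576 ⇒ 19782
q^27  k|27↦f(k): 27:19683 9:729 3:27 1:1  a_27=20440
d|28:{28,14,7,4,2,1}  Σf=21952+2744+343+64+8+1=25112
q^29  k|29↦f(k): 1:1 29:24389  a_29=24390
[q^30] f(1)=1,f(2)=8,f(3)=27,f(5)=125,f(6)=216,f(10)=1000,f(15)=3375,f(30)=27000 ⇒ 31752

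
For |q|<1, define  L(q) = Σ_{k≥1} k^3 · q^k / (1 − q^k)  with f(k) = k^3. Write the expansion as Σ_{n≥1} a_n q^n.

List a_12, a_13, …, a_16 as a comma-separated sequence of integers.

2044, 2198, 3096, 3528, 4681

q^12  k|12↦f(k): 12:1728 6:216 4:64 3:27 2:8 1:1  a_12=2044
q^13  k|13↦f(k): 13:2197 1:1  a_13=2198
n=14: 14·1 7·2 2·7 1·14  f→[2744+343+8+1]=3096
q^15  k|15↦f(k): 1:1 3:27 5:125 15:3375  a_15=3528
[q^16] f(16)=4096,f(8)=512,f(4)=64,f(2)=8,f(1)=1 ⇒ 4681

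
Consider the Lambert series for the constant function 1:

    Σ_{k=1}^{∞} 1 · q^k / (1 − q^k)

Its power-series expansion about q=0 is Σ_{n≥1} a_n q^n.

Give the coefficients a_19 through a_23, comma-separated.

2, 6, 4, 4, 2

n=19: 19·1 1·19  f→[1+1]=2
[q^20] f(1)=1,f(2)=1,f(4)=1,f(5)=1,f(10)=1,f(20)=1 ⇒ 6
n=21: 21·1 7·3 3·7 1·21  f→[1+1+1+1]=4
n=22: 22·1 11·2 2·11 1·22  f→[1+1+1+1]=4
[q^23] f(1)=1,f(23)=1 ⇒ 2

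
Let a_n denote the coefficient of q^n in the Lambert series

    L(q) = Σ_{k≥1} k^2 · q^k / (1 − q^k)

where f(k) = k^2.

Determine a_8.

a_8 = 85

[q^8] f(8)=64,f(4)=16,f(2)=4,f(1)=1 ⇒ 85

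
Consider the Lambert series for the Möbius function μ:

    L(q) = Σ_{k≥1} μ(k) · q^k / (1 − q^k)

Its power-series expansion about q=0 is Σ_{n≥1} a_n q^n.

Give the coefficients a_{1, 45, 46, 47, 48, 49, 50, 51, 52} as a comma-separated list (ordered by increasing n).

n=1: 1·1  μ→[1]=1
n=45: 1·45 3·15 5·9 9·5 15·3 45·1  μ→[1+(-1)+(-1)+0+1+0]=0
q^46  k|46↦μ(k): 46:1 23:-1 2:-1 1:1  a_46=0
d|47:{47,1}  Σμ=(-1)+1=0
[q^48] μ(48)=0,μ(24)=0,μ(16)=0,μ(12)=0,μ(8)=0,μ(6)=1,μ(4)=0,μ(3)=-1,μ(2)=-1,μ(1)=1 ⇒ 0
q^49  k|49↦μ(k): 1:1 7:-1 49:0  a_49=0
q^50  k|50↦μ(k): 50:0 25:0 10:1 5:-1 2:-1 1:1  a_50=0
[q^51] μ(51)=1,μ(17)=-1,μ(3)=-1,μ(1)=1 ⇒ 0
q^52  k|52↦μ(k): 52:0 26:1 13:-1 4:0 2:-1 1:1  a_52=0

1, 0, 0, 0, 0, 0, 0, 0, 0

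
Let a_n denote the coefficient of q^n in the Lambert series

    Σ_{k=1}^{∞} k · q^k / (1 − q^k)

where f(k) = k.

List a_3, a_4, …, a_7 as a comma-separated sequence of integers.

4, 7, 6, 12, 8

q^3  k|3↦f(k): 3:3 1:1  a_3=4
q^4  k|4↦f(k): 1:1 2:2 4:4  a_4=7
d|5:{1,5}  Σf=1+5=6
n=6: 6·1 3·2 2·3 1·6  f→[6+3+2+1]=12
q^7  k|7↦f(k): 7:7 1:1  a_7=8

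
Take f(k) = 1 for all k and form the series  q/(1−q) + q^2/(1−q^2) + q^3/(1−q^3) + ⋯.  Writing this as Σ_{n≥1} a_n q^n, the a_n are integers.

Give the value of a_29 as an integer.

q^29  k|29↦f(k): 1:1 29:1  a_29=2

a_29 = 2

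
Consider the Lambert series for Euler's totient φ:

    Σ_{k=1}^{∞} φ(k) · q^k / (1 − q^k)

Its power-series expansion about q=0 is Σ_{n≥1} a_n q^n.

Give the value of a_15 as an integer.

[q^15] φ(1)=1,φ(3)=2,φ(5)=4,φ(15)=8 ⇒ 15

a_15 = 15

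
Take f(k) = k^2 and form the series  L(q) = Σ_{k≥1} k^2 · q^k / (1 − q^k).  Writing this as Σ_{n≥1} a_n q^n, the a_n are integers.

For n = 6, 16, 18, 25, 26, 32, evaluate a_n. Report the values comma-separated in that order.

q^6  k|6↦f(k): 6:36 3:9 2:4 1:1  a_6=50
d|16:{16,8,4,2,1}  Σf=256+64+16+4+1=341
d|18:{1,2,3,6,9,18}  Σf=1+4+9+36+81+324=455
[q^25] f(25)=625,f(5)=25,f(1)=1 ⇒ 651
d|26:{1,2,13,26}  Σf=1+4+169+676=850
n=32: 1·32 2·16 4·8 8·4 16·2 32·1  f→[1+4+16+64+256+1024]=1365

50, 341, 455, 651, 850, 1365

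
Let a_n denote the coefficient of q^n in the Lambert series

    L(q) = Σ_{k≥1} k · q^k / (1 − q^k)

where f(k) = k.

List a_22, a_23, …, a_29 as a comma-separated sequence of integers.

36, 24, 60, 31, 42, 40, 56, 30

[q^22] f(1)=1,f(2)=2,f(11)=11,f(22)=22 ⇒ 36
[q^23] f(23)=23,f(1)=1 ⇒ 24
q^24  k|24↦f(k): 1:1 2:2 3:3 4:4 6:6 8:8 12:12 24:24  a_24=60
[q^25] f(1)=1,f(5)=5,f(25)=25 ⇒ 31
d|26:{1,2,13,26}  Σf=1+2+13+26=42
n=27: 1·27 3·9 9·3 27·1  f→[1+3+9+27]=40
n=28: 1·28 2·14 4·7 7·4 14·2 28·1  f→[1+2+4+7+14+28]=56
[q^29] f(29)=29,f(1)=1 ⇒ 30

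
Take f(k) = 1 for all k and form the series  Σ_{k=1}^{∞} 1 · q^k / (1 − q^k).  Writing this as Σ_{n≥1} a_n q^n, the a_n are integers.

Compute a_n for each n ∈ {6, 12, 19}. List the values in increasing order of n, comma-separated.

4, 6, 2

[q^6] f(6)=1,f(3)=1,f(2)=1,f(1)=1 ⇒ 4
[q^12] f(12)=1,f(6)=1,f(4)=1,f(3)=1,f(2)=1,f(1)=1 ⇒ 6
d|19:{1,19}  Σf=1+1=2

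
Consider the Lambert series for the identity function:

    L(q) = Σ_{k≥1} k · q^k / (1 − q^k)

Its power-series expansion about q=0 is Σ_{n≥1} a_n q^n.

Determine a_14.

[q^14] f(14)=14,f(7)=7,f(2)=2,f(1)=1 ⇒ 24

a_14 = 24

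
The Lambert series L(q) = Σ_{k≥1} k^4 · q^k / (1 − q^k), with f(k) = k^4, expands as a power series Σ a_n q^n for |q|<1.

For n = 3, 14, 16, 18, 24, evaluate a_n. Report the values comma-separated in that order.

82, 40834, 69905, 112931, 358258

[q^3] f(3)=81,f(1)=1 ⇒ 82
d|14:{1,2,7,14}  Σf=1+16+2401+38416=40834
[q^16] f(16)=65536,f(8)=4096,f(4)=256,f(2)=16,f(1)=1 ⇒ 69905
[q^18] f(18)=104976,f(9)=6561,f(6)=1296,f(3)=81,f(2)=16,f(1)=1 ⇒ 112931
d|24:{1,2,3,4,6,8,12,24}  Σf=1+16+81+256+1296+4096+20736+331776=358258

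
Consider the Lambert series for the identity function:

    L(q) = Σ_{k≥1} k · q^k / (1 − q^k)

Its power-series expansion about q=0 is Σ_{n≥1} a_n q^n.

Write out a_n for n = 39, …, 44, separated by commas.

[q^39] f(39)=39,f(13)=13,f(3)=3,f(1)=1 ⇒ 56
d|40:{1,2,4,5,8,10,20,40}  Σf=1+2+4+5+8+10+20+40=90
n=41: 1·41 41·1  f→[1+41]=42
d|42:{1,2,3,6,7,14,21,42}  Σf=1+2+3+6+7+14+21+42=96
d|43:{1,43}  Σf=1+43=44
n=44: 44·1 22·2 11·4 4·11 2·22 1·44  f→[44+22+11+4+2+1]=84

56, 90, 42, 96, 44, 84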